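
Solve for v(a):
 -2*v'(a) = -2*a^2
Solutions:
 v(a) = C1 + a^3/3


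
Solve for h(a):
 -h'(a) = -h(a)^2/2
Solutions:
 h(a) = -2/(C1 + a)


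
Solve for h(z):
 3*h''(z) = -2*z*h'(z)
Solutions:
 h(z) = C1 + C2*erf(sqrt(3)*z/3)


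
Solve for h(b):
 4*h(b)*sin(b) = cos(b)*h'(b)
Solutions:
 h(b) = C1/cos(b)^4


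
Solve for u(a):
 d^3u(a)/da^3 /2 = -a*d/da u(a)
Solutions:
 u(a) = C1 + Integral(C2*airyai(-2^(1/3)*a) + C3*airybi(-2^(1/3)*a), a)


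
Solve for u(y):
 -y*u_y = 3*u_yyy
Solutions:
 u(y) = C1 + Integral(C2*airyai(-3^(2/3)*y/3) + C3*airybi(-3^(2/3)*y/3), y)


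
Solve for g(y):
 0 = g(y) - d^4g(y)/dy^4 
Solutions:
 g(y) = C1*exp(-y) + C2*exp(y) + C3*sin(y) + C4*cos(y)


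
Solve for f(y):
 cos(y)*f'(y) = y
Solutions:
 f(y) = C1 + Integral(y/cos(y), y)


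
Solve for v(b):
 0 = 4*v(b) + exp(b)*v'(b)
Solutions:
 v(b) = C1*exp(4*exp(-b))


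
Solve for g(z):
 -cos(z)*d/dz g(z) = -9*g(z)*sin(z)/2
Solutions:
 g(z) = C1/cos(z)^(9/2)


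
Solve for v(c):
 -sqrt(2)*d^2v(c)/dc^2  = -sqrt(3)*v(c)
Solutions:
 v(c) = C1*exp(-2^(3/4)*3^(1/4)*c/2) + C2*exp(2^(3/4)*3^(1/4)*c/2)


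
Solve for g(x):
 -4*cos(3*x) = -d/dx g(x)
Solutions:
 g(x) = C1 + 4*sin(3*x)/3


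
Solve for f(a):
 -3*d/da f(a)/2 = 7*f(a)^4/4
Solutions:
 f(a) = 2^(1/3)*(1/(C1 + 7*a))^(1/3)
 f(a) = 2^(1/3)*(-1 - sqrt(3)*I)*(1/(C1 + 7*a))^(1/3)/2
 f(a) = 2^(1/3)*(-1 + sqrt(3)*I)*(1/(C1 + 7*a))^(1/3)/2


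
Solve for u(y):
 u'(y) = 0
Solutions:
 u(y) = C1


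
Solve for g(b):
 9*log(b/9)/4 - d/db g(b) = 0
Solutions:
 g(b) = C1 + 9*b*log(b)/4 - 9*b*log(3)/2 - 9*b/4


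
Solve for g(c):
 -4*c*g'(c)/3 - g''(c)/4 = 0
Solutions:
 g(c) = C1 + C2*erf(2*sqrt(6)*c/3)


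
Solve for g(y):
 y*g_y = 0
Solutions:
 g(y) = C1


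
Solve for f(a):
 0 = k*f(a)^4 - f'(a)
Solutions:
 f(a) = (-1/(C1 + 3*a*k))^(1/3)
 f(a) = (-1/(C1 + a*k))^(1/3)*(-3^(2/3) - 3*3^(1/6)*I)/6
 f(a) = (-1/(C1 + a*k))^(1/3)*(-3^(2/3) + 3*3^(1/6)*I)/6


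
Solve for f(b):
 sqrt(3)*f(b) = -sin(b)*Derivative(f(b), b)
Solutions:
 f(b) = C1*(cos(b) + 1)^(sqrt(3)/2)/(cos(b) - 1)^(sqrt(3)/2)


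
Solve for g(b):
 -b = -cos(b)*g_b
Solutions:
 g(b) = C1 + Integral(b/cos(b), b)


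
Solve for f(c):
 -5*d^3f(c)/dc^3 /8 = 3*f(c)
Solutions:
 f(c) = C3*exp(-2*3^(1/3)*5^(2/3)*c/5) + (C1*sin(3^(5/6)*5^(2/3)*c/5) + C2*cos(3^(5/6)*5^(2/3)*c/5))*exp(3^(1/3)*5^(2/3)*c/5)


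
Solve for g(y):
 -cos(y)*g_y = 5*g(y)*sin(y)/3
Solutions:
 g(y) = C1*cos(y)^(5/3)


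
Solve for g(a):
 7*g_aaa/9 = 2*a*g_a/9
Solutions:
 g(a) = C1 + Integral(C2*airyai(2^(1/3)*7^(2/3)*a/7) + C3*airybi(2^(1/3)*7^(2/3)*a/7), a)


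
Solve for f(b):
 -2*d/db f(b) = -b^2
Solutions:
 f(b) = C1 + b^3/6


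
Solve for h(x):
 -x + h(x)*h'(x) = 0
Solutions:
 h(x) = -sqrt(C1 + x^2)
 h(x) = sqrt(C1 + x^2)


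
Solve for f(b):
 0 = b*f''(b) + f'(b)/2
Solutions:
 f(b) = C1 + C2*sqrt(b)


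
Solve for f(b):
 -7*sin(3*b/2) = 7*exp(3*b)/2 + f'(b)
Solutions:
 f(b) = C1 - 7*exp(3*b)/6 + 14*cos(3*b/2)/3


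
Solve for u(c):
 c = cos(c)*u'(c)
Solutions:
 u(c) = C1 + Integral(c/cos(c), c)


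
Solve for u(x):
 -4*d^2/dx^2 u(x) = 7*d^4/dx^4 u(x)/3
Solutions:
 u(x) = C1 + C2*x + C3*sin(2*sqrt(21)*x/7) + C4*cos(2*sqrt(21)*x/7)


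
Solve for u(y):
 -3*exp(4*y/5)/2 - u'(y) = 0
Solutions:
 u(y) = C1 - 15*exp(4*y/5)/8


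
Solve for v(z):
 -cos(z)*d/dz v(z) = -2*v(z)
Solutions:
 v(z) = C1*(sin(z) + 1)/(sin(z) - 1)


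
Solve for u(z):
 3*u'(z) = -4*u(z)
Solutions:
 u(z) = C1*exp(-4*z/3)


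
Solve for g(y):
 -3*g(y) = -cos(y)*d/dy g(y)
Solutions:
 g(y) = C1*(sin(y) + 1)^(3/2)/(sin(y) - 1)^(3/2)


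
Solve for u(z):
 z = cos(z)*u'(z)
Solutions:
 u(z) = C1 + Integral(z/cos(z), z)


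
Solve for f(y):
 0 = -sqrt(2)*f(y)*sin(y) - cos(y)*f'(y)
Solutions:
 f(y) = C1*cos(y)^(sqrt(2))


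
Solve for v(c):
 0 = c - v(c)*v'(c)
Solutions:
 v(c) = -sqrt(C1 + c^2)
 v(c) = sqrt(C1 + c^2)


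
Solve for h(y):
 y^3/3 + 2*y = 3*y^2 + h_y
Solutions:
 h(y) = C1 + y^4/12 - y^3 + y^2


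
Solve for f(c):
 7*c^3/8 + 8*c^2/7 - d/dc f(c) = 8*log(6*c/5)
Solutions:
 f(c) = C1 + 7*c^4/32 + 8*c^3/21 - 8*c*log(c) - 8*c*log(6) + 8*c + 8*c*log(5)


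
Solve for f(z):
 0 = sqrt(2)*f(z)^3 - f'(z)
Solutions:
 f(z) = -sqrt(2)*sqrt(-1/(C1 + sqrt(2)*z))/2
 f(z) = sqrt(2)*sqrt(-1/(C1 + sqrt(2)*z))/2


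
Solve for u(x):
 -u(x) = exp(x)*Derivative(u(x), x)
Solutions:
 u(x) = C1*exp(exp(-x))


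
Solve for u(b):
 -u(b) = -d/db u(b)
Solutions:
 u(b) = C1*exp(b)


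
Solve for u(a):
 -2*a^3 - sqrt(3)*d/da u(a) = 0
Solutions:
 u(a) = C1 - sqrt(3)*a^4/6


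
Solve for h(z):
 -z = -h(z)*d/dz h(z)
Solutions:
 h(z) = -sqrt(C1 + z^2)
 h(z) = sqrt(C1 + z^2)


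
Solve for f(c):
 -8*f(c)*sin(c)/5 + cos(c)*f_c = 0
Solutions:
 f(c) = C1/cos(c)^(8/5)


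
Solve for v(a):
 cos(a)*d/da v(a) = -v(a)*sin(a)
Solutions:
 v(a) = C1*cos(a)


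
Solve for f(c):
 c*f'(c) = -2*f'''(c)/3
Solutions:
 f(c) = C1 + Integral(C2*airyai(-2^(2/3)*3^(1/3)*c/2) + C3*airybi(-2^(2/3)*3^(1/3)*c/2), c)


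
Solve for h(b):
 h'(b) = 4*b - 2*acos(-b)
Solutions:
 h(b) = C1 + 2*b^2 - 2*b*acos(-b) - 2*sqrt(1 - b^2)


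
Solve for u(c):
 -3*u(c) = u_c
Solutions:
 u(c) = C1*exp(-3*c)


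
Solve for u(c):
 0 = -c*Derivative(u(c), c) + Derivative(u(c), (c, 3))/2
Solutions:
 u(c) = C1 + Integral(C2*airyai(2^(1/3)*c) + C3*airybi(2^(1/3)*c), c)


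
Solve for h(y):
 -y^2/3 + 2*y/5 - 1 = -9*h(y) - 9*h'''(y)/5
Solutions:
 h(y) = C3*exp(-5^(1/3)*y) + y^2/27 - 2*y/45 + (C1*sin(sqrt(3)*5^(1/3)*y/2) + C2*cos(sqrt(3)*5^(1/3)*y/2))*exp(5^(1/3)*y/2) + 1/9


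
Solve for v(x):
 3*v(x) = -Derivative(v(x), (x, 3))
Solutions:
 v(x) = C3*exp(-3^(1/3)*x) + (C1*sin(3^(5/6)*x/2) + C2*cos(3^(5/6)*x/2))*exp(3^(1/3)*x/2)


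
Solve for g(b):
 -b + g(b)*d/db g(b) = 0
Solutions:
 g(b) = -sqrt(C1 + b^2)
 g(b) = sqrt(C1 + b^2)


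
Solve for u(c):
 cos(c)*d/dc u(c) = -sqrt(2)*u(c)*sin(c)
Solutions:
 u(c) = C1*cos(c)^(sqrt(2))


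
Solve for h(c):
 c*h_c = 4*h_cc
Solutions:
 h(c) = C1 + C2*erfi(sqrt(2)*c/4)


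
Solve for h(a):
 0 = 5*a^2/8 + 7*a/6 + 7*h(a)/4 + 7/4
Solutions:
 h(a) = -5*a^2/14 - 2*a/3 - 1


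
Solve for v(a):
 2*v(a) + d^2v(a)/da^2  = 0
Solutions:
 v(a) = C1*sin(sqrt(2)*a) + C2*cos(sqrt(2)*a)


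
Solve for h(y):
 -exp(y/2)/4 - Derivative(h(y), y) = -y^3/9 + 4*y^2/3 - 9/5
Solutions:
 h(y) = C1 + y^4/36 - 4*y^3/9 + 9*y/5 - exp(y/2)/2


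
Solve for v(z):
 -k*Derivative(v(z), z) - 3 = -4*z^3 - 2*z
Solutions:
 v(z) = C1 + z^4/k + z^2/k - 3*z/k


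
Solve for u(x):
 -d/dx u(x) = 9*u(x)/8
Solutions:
 u(x) = C1*exp(-9*x/8)


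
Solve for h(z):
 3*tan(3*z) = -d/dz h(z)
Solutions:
 h(z) = C1 + log(cos(3*z))


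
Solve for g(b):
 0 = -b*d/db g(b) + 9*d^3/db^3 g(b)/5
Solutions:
 g(b) = C1 + Integral(C2*airyai(15^(1/3)*b/3) + C3*airybi(15^(1/3)*b/3), b)


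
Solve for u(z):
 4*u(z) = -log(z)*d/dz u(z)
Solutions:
 u(z) = C1*exp(-4*li(z))


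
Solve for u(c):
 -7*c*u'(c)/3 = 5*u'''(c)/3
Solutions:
 u(c) = C1 + Integral(C2*airyai(-5^(2/3)*7^(1/3)*c/5) + C3*airybi(-5^(2/3)*7^(1/3)*c/5), c)


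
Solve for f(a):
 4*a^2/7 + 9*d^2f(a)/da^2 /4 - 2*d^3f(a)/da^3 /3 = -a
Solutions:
 f(a) = C1 + C2*a + C3*exp(27*a/8) - 4*a^4/189 - 506*a^3/5103 - 4048*a^2/45927


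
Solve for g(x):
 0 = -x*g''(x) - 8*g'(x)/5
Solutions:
 g(x) = C1 + C2/x^(3/5)


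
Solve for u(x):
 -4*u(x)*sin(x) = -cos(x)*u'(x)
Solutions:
 u(x) = C1/cos(x)^4


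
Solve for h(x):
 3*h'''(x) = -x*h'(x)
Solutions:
 h(x) = C1 + Integral(C2*airyai(-3^(2/3)*x/3) + C3*airybi(-3^(2/3)*x/3), x)


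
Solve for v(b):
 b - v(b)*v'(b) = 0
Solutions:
 v(b) = -sqrt(C1 + b^2)
 v(b) = sqrt(C1 + b^2)


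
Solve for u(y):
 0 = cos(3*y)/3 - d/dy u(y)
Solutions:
 u(y) = C1 + sin(3*y)/9


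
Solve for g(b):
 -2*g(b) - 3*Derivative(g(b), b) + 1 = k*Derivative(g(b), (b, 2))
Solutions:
 g(b) = C1*exp(b*(sqrt(9 - 8*k) - 3)/(2*k)) + C2*exp(-b*(sqrt(9 - 8*k) + 3)/(2*k)) + 1/2


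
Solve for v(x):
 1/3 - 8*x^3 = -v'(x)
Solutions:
 v(x) = C1 + 2*x^4 - x/3


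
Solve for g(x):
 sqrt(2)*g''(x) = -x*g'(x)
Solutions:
 g(x) = C1 + C2*erf(2^(1/4)*x/2)


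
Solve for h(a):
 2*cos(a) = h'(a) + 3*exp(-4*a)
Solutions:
 h(a) = C1 + 2*sin(a) + 3*exp(-4*a)/4


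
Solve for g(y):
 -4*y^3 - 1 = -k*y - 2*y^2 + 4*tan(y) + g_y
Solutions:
 g(y) = C1 + k*y^2/2 - y^4 + 2*y^3/3 - y + 4*log(cos(y))


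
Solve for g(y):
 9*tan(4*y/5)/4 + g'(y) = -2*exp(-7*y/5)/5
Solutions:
 g(y) = C1 - 45*log(tan(4*y/5)^2 + 1)/32 + 2*exp(-7*y/5)/7


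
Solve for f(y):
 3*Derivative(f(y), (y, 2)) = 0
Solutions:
 f(y) = C1 + C2*y


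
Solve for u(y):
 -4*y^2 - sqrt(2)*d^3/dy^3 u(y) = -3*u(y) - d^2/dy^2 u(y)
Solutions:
 u(y) = C1*exp(y*(-2^(1/3)*(9*sqrt(166) + 82*sqrt(2))^(1/3) - 2^(2/3)/(9*sqrt(166) + 82*sqrt(2))^(1/3) + 2*sqrt(2))/12)*sin(2^(1/3)*sqrt(3)*y*(-(9*sqrt(166) + 82*sqrt(2))^(1/3) + 2^(1/3)/(9*sqrt(166) + 82*sqrt(2))^(1/3))/12) + C2*exp(y*(-2^(1/3)*(9*sqrt(166) + 82*sqrt(2))^(1/3) - 2^(2/3)/(9*sqrt(166) + 82*sqrt(2))^(1/3) + 2*sqrt(2))/12)*cos(2^(1/3)*sqrt(3)*y*(-(9*sqrt(166) + 82*sqrt(2))^(1/3) + 2^(1/3)/(9*sqrt(166) + 82*sqrt(2))^(1/3))/12) + C3*exp(y*(2^(2/3)/(9*sqrt(166) + 82*sqrt(2))^(1/3) + sqrt(2) + 2^(1/3)*(9*sqrt(166) + 82*sqrt(2))^(1/3))/6) + 4*y^2/3 - 8/9


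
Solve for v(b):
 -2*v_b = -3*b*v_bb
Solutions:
 v(b) = C1 + C2*b^(5/3)


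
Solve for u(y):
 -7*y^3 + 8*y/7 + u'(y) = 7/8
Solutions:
 u(y) = C1 + 7*y^4/4 - 4*y^2/7 + 7*y/8


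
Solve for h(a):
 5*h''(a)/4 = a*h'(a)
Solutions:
 h(a) = C1 + C2*erfi(sqrt(10)*a/5)


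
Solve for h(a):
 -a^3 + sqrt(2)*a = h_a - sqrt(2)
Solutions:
 h(a) = C1 - a^4/4 + sqrt(2)*a^2/2 + sqrt(2)*a


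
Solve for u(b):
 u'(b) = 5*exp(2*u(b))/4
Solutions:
 u(b) = log(-sqrt(-1/(C1 + 5*b))) + log(2)/2
 u(b) = log(-1/(C1 + 5*b))/2 + log(2)/2


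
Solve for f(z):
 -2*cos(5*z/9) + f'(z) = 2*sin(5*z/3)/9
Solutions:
 f(z) = C1 + 18*sin(5*z/9)/5 - 2*cos(5*z/3)/15


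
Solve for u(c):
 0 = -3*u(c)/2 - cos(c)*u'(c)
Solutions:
 u(c) = C1*(sin(c) - 1)^(3/4)/(sin(c) + 1)^(3/4)


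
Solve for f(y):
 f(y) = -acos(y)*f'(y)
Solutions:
 f(y) = C1*exp(-Integral(1/acos(y), y))


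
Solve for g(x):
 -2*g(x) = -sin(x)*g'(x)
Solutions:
 g(x) = C1*(cos(x) - 1)/(cos(x) + 1)


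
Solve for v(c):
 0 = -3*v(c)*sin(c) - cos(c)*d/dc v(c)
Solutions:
 v(c) = C1*cos(c)^3


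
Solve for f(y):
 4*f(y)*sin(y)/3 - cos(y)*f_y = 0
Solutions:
 f(y) = C1/cos(y)^(4/3)


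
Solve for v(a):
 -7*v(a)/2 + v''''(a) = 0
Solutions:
 v(a) = C1*exp(-2^(3/4)*7^(1/4)*a/2) + C2*exp(2^(3/4)*7^(1/4)*a/2) + C3*sin(2^(3/4)*7^(1/4)*a/2) + C4*cos(2^(3/4)*7^(1/4)*a/2)


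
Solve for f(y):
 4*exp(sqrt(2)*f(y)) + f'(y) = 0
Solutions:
 f(y) = sqrt(2)*(2*log(1/(C1 + 4*y)) - log(2))/4


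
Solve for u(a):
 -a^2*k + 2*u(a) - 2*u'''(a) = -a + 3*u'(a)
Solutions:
 u(a) = C1*exp(2^(1/3)*a*(-(2 + sqrt(6))^(1/3) + 2^(1/3)/(2 + sqrt(6))^(1/3))/4)*sin(2^(1/3)*sqrt(3)*a*(2^(1/3)/(2 + sqrt(6))^(1/3) + (2 + sqrt(6))^(1/3))/4) + C2*exp(2^(1/3)*a*(-(2 + sqrt(6))^(1/3) + 2^(1/3)/(2 + sqrt(6))^(1/3))/4)*cos(2^(1/3)*sqrt(3)*a*(2^(1/3)/(2 + sqrt(6))^(1/3) + (2 + sqrt(6))^(1/3))/4) + C3*exp(-2^(1/3)*a*(-(2 + sqrt(6))^(1/3) + 2^(1/3)/(2 + sqrt(6))^(1/3))/2) + a^2*k/2 + 3*a*k/2 - a/2 + 9*k/4 - 3/4


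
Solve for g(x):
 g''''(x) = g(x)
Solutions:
 g(x) = C1*exp(-x) + C2*exp(x) + C3*sin(x) + C4*cos(x)


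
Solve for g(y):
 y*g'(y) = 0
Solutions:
 g(y) = C1


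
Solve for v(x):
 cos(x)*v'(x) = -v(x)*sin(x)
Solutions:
 v(x) = C1*cos(x)


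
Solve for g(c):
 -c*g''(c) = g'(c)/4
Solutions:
 g(c) = C1 + C2*c^(3/4)


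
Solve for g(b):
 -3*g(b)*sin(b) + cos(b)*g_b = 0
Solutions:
 g(b) = C1/cos(b)^3


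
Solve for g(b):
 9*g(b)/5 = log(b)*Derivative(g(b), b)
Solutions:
 g(b) = C1*exp(9*li(b)/5)


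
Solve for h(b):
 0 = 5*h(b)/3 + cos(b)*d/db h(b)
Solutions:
 h(b) = C1*(sin(b) - 1)^(5/6)/(sin(b) + 1)^(5/6)


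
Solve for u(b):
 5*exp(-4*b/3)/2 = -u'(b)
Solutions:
 u(b) = C1 + 15*exp(-4*b/3)/8


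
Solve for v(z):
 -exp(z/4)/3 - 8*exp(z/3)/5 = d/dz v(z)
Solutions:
 v(z) = C1 - 4*exp(z/4)/3 - 24*exp(z/3)/5


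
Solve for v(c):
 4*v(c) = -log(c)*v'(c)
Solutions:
 v(c) = C1*exp(-4*li(c))


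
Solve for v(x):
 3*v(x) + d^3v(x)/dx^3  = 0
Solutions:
 v(x) = C3*exp(-3^(1/3)*x) + (C1*sin(3^(5/6)*x/2) + C2*cos(3^(5/6)*x/2))*exp(3^(1/3)*x/2)


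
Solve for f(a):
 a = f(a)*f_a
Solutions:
 f(a) = -sqrt(C1 + a^2)
 f(a) = sqrt(C1 + a^2)


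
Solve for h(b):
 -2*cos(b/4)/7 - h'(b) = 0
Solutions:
 h(b) = C1 - 8*sin(b/4)/7


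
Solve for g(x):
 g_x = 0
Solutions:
 g(x) = C1


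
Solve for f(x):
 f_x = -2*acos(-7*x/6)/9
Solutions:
 f(x) = C1 - 2*x*acos(-7*x/6)/9 - 2*sqrt(36 - 49*x^2)/63


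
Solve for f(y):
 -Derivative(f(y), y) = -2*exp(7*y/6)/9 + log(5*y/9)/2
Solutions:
 f(y) = C1 - y*log(y)/2 + y*(-log(5)/2 + 1/2 + log(3)) + 4*exp(7*y/6)/21


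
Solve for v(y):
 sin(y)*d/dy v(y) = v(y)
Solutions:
 v(y) = C1*sqrt(cos(y) - 1)/sqrt(cos(y) + 1)


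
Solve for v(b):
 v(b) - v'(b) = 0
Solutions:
 v(b) = C1*exp(b)


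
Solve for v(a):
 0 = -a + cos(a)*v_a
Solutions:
 v(a) = C1 + Integral(a/cos(a), a)


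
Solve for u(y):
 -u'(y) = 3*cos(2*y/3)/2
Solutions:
 u(y) = C1 - 9*sin(2*y/3)/4


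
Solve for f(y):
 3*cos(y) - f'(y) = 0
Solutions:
 f(y) = C1 + 3*sin(y)


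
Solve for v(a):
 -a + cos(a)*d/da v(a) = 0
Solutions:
 v(a) = C1 + Integral(a/cos(a), a)


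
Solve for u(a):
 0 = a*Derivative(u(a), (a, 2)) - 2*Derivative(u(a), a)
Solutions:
 u(a) = C1 + C2*a^3


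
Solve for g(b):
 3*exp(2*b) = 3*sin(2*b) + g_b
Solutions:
 g(b) = C1 + 3*exp(2*b)/2 + 3*cos(2*b)/2


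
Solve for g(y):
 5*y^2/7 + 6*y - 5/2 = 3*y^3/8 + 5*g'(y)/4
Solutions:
 g(y) = C1 - 3*y^4/40 + 4*y^3/21 + 12*y^2/5 - 2*y


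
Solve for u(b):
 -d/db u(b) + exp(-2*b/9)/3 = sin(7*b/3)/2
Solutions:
 u(b) = C1 + 3*cos(7*b/3)/14 - 3*exp(-2*b/9)/2


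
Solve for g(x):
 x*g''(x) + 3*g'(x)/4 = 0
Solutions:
 g(x) = C1 + C2*x^(1/4)


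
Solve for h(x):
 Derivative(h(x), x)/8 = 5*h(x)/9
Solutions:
 h(x) = C1*exp(40*x/9)


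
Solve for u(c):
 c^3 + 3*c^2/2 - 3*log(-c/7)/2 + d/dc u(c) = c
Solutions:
 u(c) = C1 - c^4/4 - c^3/2 + c^2/2 + 3*c*log(-c)/2 + 3*c*(-log(7) - 1)/2


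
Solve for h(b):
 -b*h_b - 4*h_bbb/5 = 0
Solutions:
 h(b) = C1 + Integral(C2*airyai(-10^(1/3)*b/2) + C3*airybi(-10^(1/3)*b/2), b)


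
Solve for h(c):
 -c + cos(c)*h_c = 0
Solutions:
 h(c) = C1 + Integral(c/cos(c), c)


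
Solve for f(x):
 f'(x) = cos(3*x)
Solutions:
 f(x) = C1 + sin(3*x)/3


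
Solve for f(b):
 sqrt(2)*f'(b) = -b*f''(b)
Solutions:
 f(b) = C1 + C2*b^(1 - sqrt(2))


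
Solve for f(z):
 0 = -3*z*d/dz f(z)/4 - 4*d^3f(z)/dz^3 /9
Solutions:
 f(z) = C1 + Integral(C2*airyai(-3*2^(2/3)*z/4) + C3*airybi(-3*2^(2/3)*z/4), z)


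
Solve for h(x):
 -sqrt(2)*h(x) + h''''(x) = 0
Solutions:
 h(x) = C1*exp(-2^(1/8)*x) + C2*exp(2^(1/8)*x) + C3*sin(2^(1/8)*x) + C4*cos(2^(1/8)*x)


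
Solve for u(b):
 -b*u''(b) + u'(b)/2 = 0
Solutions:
 u(b) = C1 + C2*b^(3/2)


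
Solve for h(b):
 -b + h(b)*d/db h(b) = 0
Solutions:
 h(b) = -sqrt(C1 + b^2)
 h(b) = sqrt(C1 + b^2)


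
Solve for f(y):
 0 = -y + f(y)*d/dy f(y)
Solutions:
 f(y) = -sqrt(C1 + y^2)
 f(y) = sqrt(C1 + y^2)


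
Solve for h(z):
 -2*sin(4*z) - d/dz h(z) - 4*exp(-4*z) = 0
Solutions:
 h(z) = C1 + cos(4*z)/2 + exp(-4*z)


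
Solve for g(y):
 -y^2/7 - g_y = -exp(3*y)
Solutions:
 g(y) = C1 - y^3/21 + exp(3*y)/3


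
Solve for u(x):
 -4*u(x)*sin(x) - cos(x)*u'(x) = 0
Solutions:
 u(x) = C1*cos(x)^4


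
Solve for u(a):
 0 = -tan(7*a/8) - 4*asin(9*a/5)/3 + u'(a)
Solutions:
 u(a) = C1 + 4*a*asin(9*a/5)/3 + 4*sqrt(25 - 81*a^2)/27 - 8*log(cos(7*a/8))/7


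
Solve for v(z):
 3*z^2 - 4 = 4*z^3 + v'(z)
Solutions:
 v(z) = C1 - z^4 + z^3 - 4*z


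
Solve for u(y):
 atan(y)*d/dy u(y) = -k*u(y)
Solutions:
 u(y) = C1*exp(-k*Integral(1/atan(y), y))


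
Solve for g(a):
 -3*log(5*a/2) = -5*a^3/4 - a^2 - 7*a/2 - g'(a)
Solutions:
 g(a) = C1 - 5*a^4/16 - a^3/3 - 7*a^2/4 + 3*a*log(a) - 3*a - 3*a*log(2) + 3*a*log(5)


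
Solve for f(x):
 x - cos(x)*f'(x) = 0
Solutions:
 f(x) = C1 + Integral(x/cos(x), x)


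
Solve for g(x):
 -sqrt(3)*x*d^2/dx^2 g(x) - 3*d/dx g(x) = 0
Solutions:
 g(x) = C1 + C2*x^(1 - sqrt(3))


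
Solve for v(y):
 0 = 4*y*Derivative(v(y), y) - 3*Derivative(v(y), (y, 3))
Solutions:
 v(y) = C1 + Integral(C2*airyai(6^(2/3)*y/3) + C3*airybi(6^(2/3)*y/3), y)


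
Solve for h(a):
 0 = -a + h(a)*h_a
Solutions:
 h(a) = -sqrt(C1 + a^2)
 h(a) = sqrt(C1 + a^2)


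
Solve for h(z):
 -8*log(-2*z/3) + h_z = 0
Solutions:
 h(z) = C1 + 8*z*log(-z) + 8*z*(-log(3) - 1 + log(2))


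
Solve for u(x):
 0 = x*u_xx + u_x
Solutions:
 u(x) = C1 + C2*log(x)


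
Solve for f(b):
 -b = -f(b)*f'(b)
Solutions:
 f(b) = -sqrt(C1 + b^2)
 f(b) = sqrt(C1 + b^2)


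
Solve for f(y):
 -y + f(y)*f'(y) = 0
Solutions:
 f(y) = -sqrt(C1 + y^2)
 f(y) = sqrt(C1 + y^2)


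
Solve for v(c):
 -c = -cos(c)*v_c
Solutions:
 v(c) = C1 + Integral(c/cos(c), c)


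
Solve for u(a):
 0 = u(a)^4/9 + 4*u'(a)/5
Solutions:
 u(a) = 12^(1/3)*(1/(C1 + 5*a))^(1/3)
 u(a) = (-12^(1/3) - 2^(2/3)*3^(5/6)*I)*(1/(C1 + 5*a))^(1/3)/2
 u(a) = (-12^(1/3) + 2^(2/3)*3^(5/6)*I)*(1/(C1 + 5*a))^(1/3)/2


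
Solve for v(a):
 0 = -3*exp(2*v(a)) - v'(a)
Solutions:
 v(a) = log(-sqrt(-1/(C1 - 3*a))) - log(2)/2
 v(a) = log(-1/(C1 - 3*a))/2 - log(2)/2


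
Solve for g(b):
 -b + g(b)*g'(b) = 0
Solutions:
 g(b) = -sqrt(C1 + b^2)
 g(b) = sqrt(C1 + b^2)


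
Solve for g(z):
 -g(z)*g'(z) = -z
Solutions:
 g(z) = -sqrt(C1 + z^2)
 g(z) = sqrt(C1 + z^2)


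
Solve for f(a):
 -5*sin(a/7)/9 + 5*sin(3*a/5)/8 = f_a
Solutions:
 f(a) = C1 + 35*cos(a/7)/9 - 25*cos(3*a/5)/24


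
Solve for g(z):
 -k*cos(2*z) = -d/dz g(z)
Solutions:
 g(z) = C1 + k*sin(2*z)/2


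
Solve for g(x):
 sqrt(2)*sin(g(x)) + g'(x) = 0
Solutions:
 g(x) = -acos((-C1 - exp(2*sqrt(2)*x))/(C1 - exp(2*sqrt(2)*x))) + 2*pi
 g(x) = acos((-C1 - exp(2*sqrt(2)*x))/(C1 - exp(2*sqrt(2)*x)))


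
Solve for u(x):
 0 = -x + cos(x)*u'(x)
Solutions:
 u(x) = C1 + Integral(x/cos(x), x)


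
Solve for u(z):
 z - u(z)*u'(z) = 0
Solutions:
 u(z) = -sqrt(C1 + z^2)
 u(z) = sqrt(C1 + z^2)


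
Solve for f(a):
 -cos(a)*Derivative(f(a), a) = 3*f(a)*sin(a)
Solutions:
 f(a) = C1*cos(a)^3


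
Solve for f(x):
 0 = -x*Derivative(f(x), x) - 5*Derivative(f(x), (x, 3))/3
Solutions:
 f(x) = C1 + Integral(C2*airyai(-3^(1/3)*5^(2/3)*x/5) + C3*airybi(-3^(1/3)*5^(2/3)*x/5), x)


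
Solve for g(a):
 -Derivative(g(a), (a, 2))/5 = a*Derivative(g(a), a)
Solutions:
 g(a) = C1 + C2*erf(sqrt(10)*a/2)


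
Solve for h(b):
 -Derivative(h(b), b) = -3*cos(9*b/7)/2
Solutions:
 h(b) = C1 + 7*sin(9*b/7)/6


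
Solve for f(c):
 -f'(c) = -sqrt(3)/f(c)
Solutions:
 f(c) = -sqrt(C1 + 2*sqrt(3)*c)
 f(c) = sqrt(C1 + 2*sqrt(3)*c)


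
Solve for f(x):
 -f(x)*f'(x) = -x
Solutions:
 f(x) = -sqrt(C1 + x^2)
 f(x) = sqrt(C1 + x^2)


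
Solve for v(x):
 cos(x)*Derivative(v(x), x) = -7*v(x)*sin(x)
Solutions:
 v(x) = C1*cos(x)^7


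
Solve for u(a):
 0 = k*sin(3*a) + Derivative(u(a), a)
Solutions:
 u(a) = C1 + k*cos(3*a)/3


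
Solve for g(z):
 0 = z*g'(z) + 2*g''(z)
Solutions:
 g(z) = C1 + C2*erf(z/2)


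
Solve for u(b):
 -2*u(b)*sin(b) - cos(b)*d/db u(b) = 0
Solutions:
 u(b) = C1*cos(b)^2


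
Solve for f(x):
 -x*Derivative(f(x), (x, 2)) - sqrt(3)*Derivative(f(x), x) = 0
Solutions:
 f(x) = C1 + C2*x^(1 - sqrt(3))


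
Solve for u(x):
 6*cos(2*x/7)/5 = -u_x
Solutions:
 u(x) = C1 - 21*sin(2*x/7)/5


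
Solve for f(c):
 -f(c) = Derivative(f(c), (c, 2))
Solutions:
 f(c) = C1*sin(c) + C2*cos(c)


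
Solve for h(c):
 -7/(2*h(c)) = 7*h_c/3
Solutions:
 h(c) = -sqrt(C1 - 3*c)
 h(c) = sqrt(C1 - 3*c)


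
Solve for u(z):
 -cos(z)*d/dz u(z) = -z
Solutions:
 u(z) = C1 + Integral(z/cos(z), z)


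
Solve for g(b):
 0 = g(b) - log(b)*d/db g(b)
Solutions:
 g(b) = C1*exp(li(b))


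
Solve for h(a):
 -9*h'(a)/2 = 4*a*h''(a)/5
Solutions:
 h(a) = C1 + C2/a^(37/8)


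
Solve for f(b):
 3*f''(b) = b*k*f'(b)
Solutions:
 f(b) = Piecewise((-sqrt(6)*sqrt(pi)*C1*erf(sqrt(6)*b*sqrt(-k)/6)/(2*sqrt(-k)) - C2, (k > 0) | (k < 0)), (-C1*b - C2, True))


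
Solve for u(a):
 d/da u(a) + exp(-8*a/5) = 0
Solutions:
 u(a) = C1 + 5*exp(-8*a/5)/8


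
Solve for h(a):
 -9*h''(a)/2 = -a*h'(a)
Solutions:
 h(a) = C1 + C2*erfi(a/3)


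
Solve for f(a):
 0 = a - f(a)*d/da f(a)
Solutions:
 f(a) = -sqrt(C1 + a^2)
 f(a) = sqrt(C1 + a^2)


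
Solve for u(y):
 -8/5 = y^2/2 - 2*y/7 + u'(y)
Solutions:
 u(y) = C1 - y^3/6 + y^2/7 - 8*y/5


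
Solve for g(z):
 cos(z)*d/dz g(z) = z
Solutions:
 g(z) = C1 + Integral(z/cos(z), z)


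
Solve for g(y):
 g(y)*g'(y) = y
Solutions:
 g(y) = -sqrt(C1 + y^2)
 g(y) = sqrt(C1 + y^2)


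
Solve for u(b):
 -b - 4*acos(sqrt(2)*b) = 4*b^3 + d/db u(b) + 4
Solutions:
 u(b) = C1 - b^4 - b^2/2 - 4*b*acos(sqrt(2)*b) - 4*b + 2*sqrt(2)*sqrt(1 - 2*b^2)


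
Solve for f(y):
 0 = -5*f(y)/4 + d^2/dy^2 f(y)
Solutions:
 f(y) = C1*exp(-sqrt(5)*y/2) + C2*exp(sqrt(5)*y/2)


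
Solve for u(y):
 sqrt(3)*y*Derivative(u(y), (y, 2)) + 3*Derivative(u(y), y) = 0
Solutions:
 u(y) = C1 + C2*y^(1 - sqrt(3))


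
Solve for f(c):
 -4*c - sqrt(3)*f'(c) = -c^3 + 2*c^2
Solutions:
 f(c) = C1 + sqrt(3)*c^4/12 - 2*sqrt(3)*c^3/9 - 2*sqrt(3)*c^2/3


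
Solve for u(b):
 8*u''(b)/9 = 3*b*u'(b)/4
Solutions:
 u(b) = C1 + C2*erfi(3*sqrt(3)*b/8)


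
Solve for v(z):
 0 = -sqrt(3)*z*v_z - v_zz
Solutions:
 v(z) = C1 + C2*erf(sqrt(2)*3^(1/4)*z/2)


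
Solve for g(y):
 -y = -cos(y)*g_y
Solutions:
 g(y) = C1 + Integral(y/cos(y), y)


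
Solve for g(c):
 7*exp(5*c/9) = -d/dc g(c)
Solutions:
 g(c) = C1 - 63*exp(5*c/9)/5


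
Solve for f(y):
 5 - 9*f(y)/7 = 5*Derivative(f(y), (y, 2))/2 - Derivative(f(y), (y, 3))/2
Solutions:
 f(y) = C1*exp(y*(-7^(2/3)*(9*sqrt(5979) + 1118)^(1/3) - 175*7^(1/3)/(9*sqrt(5979) + 1118)^(1/3) + 70)/42)*sin(sqrt(3)*7^(1/3)*y*(-7^(1/3)*(9*sqrt(5979) + 1118)^(1/3) + 175/(9*sqrt(5979) + 1118)^(1/3))/42) + C2*exp(y*(-7^(2/3)*(9*sqrt(5979) + 1118)^(1/3) - 175*7^(1/3)/(9*sqrt(5979) + 1118)^(1/3) + 70)/42)*cos(sqrt(3)*7^(1/3)*y*(-7^(1/3)*(9*sqrt(5979) + 1118)^(1/3) + 175/(9*sqrt(5979) + 1118)^(1/3))/42) + C3*exp(y*(175*7^(1/3)/(9*sqrt(5979) + 1118)^(1/3) + 35 + 7^(2/3)*(9*sqrt(5979) + 1118)^(1/3))/21) + 35/9


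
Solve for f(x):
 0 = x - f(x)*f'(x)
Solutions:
 f(x) = -sqrt(C1 + x^2)
 f(x) = sqrt(C1 + x^2)


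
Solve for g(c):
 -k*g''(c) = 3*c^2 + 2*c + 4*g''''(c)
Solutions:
 g(c) = C1 + C2*c + C3*exp(-c*sqrt(-k)/2) + C4*exp(c*sqrt(-k)/2) - c^4/(4*k) - c^3/(3*k) + 12*c^2/k^2


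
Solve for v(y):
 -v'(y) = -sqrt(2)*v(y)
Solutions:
 v(y) = C1*exp(sqrt(2)*y)


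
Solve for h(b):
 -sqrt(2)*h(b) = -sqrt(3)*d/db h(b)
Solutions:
 h(b) = C1*exp(sqrt(6)*b/3)


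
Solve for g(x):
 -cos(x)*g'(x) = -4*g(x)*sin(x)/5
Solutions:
 g(x) = C1/cos(x)^(4/5)


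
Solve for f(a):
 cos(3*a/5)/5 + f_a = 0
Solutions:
 f(a) = C1 - sin(3*a/5)/3


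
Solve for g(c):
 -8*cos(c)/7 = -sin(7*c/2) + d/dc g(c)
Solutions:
 g(c) = C1 - 8*sin(c)/7 - 2*cos(7*c/2)/7


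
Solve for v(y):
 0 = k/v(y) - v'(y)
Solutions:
 v(y) = -sqrt(C1 + 2*k*y)
 v(y) = sqrt(C1 + 2*k*y)


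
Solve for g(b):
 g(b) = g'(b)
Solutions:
 g(b) = C1*exp(b)


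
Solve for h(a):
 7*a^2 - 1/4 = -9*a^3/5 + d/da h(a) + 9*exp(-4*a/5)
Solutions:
 h(a) = C1 + 9*a^4/20 + 7*a^3/3 - a/4 + 45*exp(-4*a/5)/4


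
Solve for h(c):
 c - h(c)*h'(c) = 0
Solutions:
 h(c) = -sqrt(C1 + c^2)
 h(c) = sqrt(C1 + c^2)


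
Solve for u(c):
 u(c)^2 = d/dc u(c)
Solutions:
 u(c) = -1/(C1 + c)


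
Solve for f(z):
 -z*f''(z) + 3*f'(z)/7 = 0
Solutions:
 f(z) = C1 + C2*z^(10/7)


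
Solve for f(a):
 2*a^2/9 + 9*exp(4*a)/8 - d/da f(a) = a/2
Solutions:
 f(a) = C1 + 2*a^3/27 - a^2/4 + 9*exp(4*a)/32


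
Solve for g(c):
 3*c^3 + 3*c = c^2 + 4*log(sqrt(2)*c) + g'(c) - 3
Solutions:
 g(c) = C1 + 3*c^4/4 - c^3/3 + 3*c^2/2 - 4*c*log(c) - 2*c*log(2) + 7*c


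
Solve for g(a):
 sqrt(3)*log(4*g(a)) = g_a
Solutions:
 -sqrt(3)*Integral(1/(log(_y) + 2*log(2)), (_y, g(a)))/3 = C1 - a


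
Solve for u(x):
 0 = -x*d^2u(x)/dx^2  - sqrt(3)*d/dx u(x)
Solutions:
 u(x) = C1 + C2*x^(1 - sqrt(3))


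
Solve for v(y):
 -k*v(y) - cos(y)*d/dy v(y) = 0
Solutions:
 v(y) = C1*exp(k*(log(sin(y) - 1) - log(sin(y) + 1))/2)


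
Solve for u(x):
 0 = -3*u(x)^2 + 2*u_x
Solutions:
 u(x) = -2/(C1 + 3*x)


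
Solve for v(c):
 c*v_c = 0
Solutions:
 v(c) = C1


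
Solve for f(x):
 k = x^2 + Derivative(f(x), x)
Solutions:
 f(x) = C1 + k*x - x^3/3


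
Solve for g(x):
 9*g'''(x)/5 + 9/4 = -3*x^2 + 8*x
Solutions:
 g(x) = C1 + C2*x + C3*x^2 - x^5/36 + 5*x^4/27 - 5*x^3/24


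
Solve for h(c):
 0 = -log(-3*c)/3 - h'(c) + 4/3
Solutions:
 h(c) = C1 - c*log(-c)/3 + c*(5 - log(3))/3


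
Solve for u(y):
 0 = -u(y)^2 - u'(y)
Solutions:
 u(y) = 1/(C1 + y)


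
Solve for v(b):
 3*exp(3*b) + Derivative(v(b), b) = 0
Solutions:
 v(b) = C1 - exp(3*b)


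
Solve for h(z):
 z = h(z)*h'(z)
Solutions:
 h(z) = -sqrt(C1 + z^2)
 h(z) = sqrt(C1 + z^2)


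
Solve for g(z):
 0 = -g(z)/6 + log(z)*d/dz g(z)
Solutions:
 g(z) = C1*exp(li(z)/6)


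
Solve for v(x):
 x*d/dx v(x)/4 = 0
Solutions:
 v(x) = C1


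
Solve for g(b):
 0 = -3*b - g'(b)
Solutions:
 g(b) = C1 - 3*b^2/2


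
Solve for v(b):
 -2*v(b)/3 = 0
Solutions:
 v(b) = 0


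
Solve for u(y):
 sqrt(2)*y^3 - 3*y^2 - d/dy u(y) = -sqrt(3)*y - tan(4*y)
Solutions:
 u(y) = C1 + sqrt(2)*y^4/4 - y^3 + sqrt(3)*y^2/2 - log(cos(4*y))/4


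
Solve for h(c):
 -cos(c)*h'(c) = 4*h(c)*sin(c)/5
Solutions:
 h(c) = C1*cos(c)^(4/5)


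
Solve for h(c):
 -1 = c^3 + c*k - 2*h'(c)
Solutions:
 h(c) = C1 + c^4/8 + c^2*k/4 + c/2


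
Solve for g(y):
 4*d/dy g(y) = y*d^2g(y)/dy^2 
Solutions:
 g(y) = C1 + C2*y^5


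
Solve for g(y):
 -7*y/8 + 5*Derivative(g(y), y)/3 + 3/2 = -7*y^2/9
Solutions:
 g(y) = C1 - 7*y^3/45 + 21*y^2/80 - 9*y/10


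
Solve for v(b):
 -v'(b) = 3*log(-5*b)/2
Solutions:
 v(b) = C1 - 3*b*log(-b)/2 + 3*b*(1 - log(5))/2


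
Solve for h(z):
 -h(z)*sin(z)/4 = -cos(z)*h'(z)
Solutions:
 h(z) = C1/cos(z)^(1/4)


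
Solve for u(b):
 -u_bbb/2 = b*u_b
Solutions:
 u(b) = C1 + Integral(C2*airyai(-2^(1/3)*b) + C3*airybi(-2^(1/3)*b), b)


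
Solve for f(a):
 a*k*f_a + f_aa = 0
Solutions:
 f(a) = Piecewise((-sqrt(2)*sqrt(pi)*C1*erf(sqrt(2)*a*sqrt(k)/2)/(2*sqrt(k)) - C2, (k > 0) | (k < 0)), (-C1*a - C2, True))


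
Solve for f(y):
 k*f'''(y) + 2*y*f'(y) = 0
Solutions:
 f(y) = C1 + Integral(C2*airyai(2^(1/3)*y*(-1/k)^(1/3)) + C3*airybi(2^(1/3)*y*(-1/k)^(1/3)), y)


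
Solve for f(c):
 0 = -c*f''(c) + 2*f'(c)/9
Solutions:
 f(c) = C1 + C2*c^(11/9)


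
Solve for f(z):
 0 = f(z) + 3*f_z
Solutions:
 f(z) = C1*exp(-z/3)


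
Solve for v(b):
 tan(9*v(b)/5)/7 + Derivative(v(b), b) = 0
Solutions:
 v(b) = -5*asin(C1*exp(-9*b/35))/9 + 5*pi/9
 v(b) = 5*asin(C1*exp(-9*b/35))/9


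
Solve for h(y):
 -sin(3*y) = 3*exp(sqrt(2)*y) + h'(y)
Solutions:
 h(y) = C1 - 3*sqrt(2)*exp(sqrt(2)*y)/2 + cos(3*y)/3


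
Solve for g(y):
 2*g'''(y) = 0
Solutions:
 g(y) = C1 + C2*y + C3*y^2


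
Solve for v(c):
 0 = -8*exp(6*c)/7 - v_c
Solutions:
 v(c) = C1 - 4*exp(6*c)/21


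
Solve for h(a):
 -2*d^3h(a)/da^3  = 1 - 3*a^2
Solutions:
 h(a) = C1 + C2*a + C3*a^2 + a^5/40 - a^3/12


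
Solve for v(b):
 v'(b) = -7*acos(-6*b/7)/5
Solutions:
 v(b) = C1 - 7*b*acos(-6*b/7)/5 - 7*sqrt(49 - 36*b^2)/30


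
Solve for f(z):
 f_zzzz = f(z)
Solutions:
 f(z) = C1*exp(-z) + C2*exp(z) + C3*sin(z) + C4*cos(z)


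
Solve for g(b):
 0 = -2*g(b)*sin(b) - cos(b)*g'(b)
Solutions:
 g(b) = C1*cos(b)^2


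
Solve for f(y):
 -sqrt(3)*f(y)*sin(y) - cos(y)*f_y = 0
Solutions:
 f(y) = C1*cos(y)^(sqrt(3))


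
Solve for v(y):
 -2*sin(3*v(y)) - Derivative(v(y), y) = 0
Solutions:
 v(y) = -acos((-C1 - exp(12*y))/(C1 - exp(12*y)))/3 + 2*pi/3
 v(y) = acos((-C1 - exp(12*y))/(C1 - exp(12*y)))/3


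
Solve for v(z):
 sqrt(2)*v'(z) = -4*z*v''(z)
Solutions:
 v(z) = C1 + C2*z^(1 - sqrt(2)/4)


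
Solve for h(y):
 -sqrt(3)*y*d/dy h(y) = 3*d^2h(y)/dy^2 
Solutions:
 h(y) = C1 + C2*erf(sqrt(2)*3^(3/4)*y/6)


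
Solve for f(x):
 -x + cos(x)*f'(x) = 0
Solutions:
 f(x) = C1 + Integral(x/cos(x), x)


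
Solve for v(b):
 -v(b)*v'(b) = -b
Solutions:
 v(b) = -sqrt(C1 + b^2)
 v(b) = sqrt(C1 + b^2)


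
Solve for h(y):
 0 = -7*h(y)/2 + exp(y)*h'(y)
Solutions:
 h(y) = C1*exp(-7*exp(-y)/2)


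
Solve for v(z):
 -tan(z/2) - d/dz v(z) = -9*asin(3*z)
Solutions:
 v(z) = C1 + 9*z*asin(3*z) + 3*sqrt(1 - 9*z^2) + 2*log(cos(z/2))


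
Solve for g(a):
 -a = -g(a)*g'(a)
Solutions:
 g(a) = -sqrt(C1 + a^2)
 g(a) = sqrt(C1 + a^2)


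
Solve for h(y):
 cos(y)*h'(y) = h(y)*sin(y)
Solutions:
 h(y) = C1/cos(y)


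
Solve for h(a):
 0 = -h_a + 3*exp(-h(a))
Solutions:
 h(a) = log(C1 + 3*a)


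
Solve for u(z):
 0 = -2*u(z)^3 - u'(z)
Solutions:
 u(z) = -sqrt(2)*sqrt(-1/(C1 - 2*z))/2
 u(z) = sqrt(2)*sqrt(-1/(C1 - 2*z))/2


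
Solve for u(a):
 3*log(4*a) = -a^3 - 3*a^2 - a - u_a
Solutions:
 u(a) = C1 - a^4/4 - a^3 - a^2/2 - 3*a*log(a) - a*log(64) + 3*a


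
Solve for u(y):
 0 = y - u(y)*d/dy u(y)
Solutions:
 u(y) = -sqrt(C1 + y^2)
 u(y) = sqrt(C1 + y^2)


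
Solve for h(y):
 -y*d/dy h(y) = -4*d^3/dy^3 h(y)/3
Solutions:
 h(y) = C1 + Integral(C2*airyai(6^(1/3)*y/2) + C3*airybi(6^(1/3)*y/2), y)


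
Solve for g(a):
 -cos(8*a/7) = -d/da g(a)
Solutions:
 g(a) = C1 + 7*sin(8*a/7)/8


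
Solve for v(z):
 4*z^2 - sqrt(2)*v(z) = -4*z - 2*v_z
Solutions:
 v(z) = C1*exp(sqrt(2)*z/2) + 2*sqrt(2)*z^2 + 2*sqrt(2)*z + 8*z + 4 + 8*sqrt(2)


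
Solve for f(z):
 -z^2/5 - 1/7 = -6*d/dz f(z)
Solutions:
 f(z) = C1 + z^3/90 + z/42


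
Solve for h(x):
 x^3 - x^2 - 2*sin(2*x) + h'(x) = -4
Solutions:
 h(x) = C1 - x^4/4 + x^3/3 - 4*x - cos(2*x)


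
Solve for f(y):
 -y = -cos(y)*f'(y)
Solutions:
 f(y) = C1 + Integral(y/cos(y), y)


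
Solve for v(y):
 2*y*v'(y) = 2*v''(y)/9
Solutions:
 v(y) = C1 + C2*erfi(3*sqrt(2)*y/2)


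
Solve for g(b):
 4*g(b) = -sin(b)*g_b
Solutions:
 g(b) = C1*(cos(b)^2 + 2*cos(b) + 1)/(cos(b)^2 - 2*cos(b) + 1)


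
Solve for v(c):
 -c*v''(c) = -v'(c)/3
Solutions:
 v(c) = C1 + C2*c^(4/3)


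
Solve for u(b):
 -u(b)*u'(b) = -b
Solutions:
 u(b) = -sqrt(C1 + b^2)
 u(b) = sqrt(C1 + b^2)


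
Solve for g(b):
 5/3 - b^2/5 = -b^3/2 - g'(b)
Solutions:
 g(b) = C1 - b^4/8 + b^3/15 - 5*b/3


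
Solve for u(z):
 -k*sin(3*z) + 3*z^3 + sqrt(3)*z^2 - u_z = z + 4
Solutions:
 u(z) = C1 + k*cos(3*z)/3 + 3*z^4/4 + sqrt(3)*z^3/3 - z^2/2 - 4*z


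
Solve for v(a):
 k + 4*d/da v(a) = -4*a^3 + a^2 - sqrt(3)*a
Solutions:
 v(a) = C1 - a^4/4 + a^3/12 - sqrt(3)*a^2/8 - a*k/4


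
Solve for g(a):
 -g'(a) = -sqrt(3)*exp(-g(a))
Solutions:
 g(a) = log(C1 + sqrt(3)*a)


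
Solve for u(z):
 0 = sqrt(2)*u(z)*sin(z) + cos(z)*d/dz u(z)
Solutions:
 u(z) = C1*cos(z)^(sqrt(2))


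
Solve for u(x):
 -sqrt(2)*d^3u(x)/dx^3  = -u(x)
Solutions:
 u(x) = C3*exp(2^(5/6)*x/2) + (C1*sin(2^(5/6)*sqrt(3)*x/4) + C2*cos(2^(5/6)*sqrt(3)*x/4))*exp(-2^(5/6)*x/4)


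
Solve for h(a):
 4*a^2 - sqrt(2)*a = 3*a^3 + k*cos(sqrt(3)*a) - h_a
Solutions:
 h(a) = C1 + 3*a^4/4 - 4*a^3/3 + sqrt(2)*a^2/2 + sqrt(3)*k*sin(sqrt(3)*a)/3


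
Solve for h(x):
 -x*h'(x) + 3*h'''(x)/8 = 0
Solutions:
 h(x) = C1 + Integral(C2*airyai(2*3^(2/3)*x/3) + C3*airybi(2*3^(2/3)*x/3), x)


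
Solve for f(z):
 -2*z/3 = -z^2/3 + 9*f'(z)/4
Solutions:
 f(z) = C1 + 4*z^3/81 - 4*z^2/27


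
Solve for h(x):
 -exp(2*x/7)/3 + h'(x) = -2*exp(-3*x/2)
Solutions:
 h(x) = C1 + 7*exp(2*x/7)/6 + 4*exp(-3*x/2)/3


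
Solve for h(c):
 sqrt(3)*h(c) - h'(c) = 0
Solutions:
 h(c) = C1*exp(sqrt(3)*c)


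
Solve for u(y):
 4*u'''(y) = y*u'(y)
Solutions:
 u(y) = C1 + Integral(C2*airyai(2^(1/3)*y/2) + C3*airybi(2^(1/3)*y/2), y)


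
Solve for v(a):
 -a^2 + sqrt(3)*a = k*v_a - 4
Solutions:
 v(a) = C1 - a^3/(3*k) + sqrt(3)*a^2/(2*k) + 4*a/k


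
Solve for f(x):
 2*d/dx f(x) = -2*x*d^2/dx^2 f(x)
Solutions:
 f(x) = C1 + C2*log(x)


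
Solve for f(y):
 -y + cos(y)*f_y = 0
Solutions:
 f(y) = C1 + Integral(y/cos(y), y)


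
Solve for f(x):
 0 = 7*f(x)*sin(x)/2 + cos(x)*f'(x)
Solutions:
 f(x) = C1*cos(x)^(7/2)


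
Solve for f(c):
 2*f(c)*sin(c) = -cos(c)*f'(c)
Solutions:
 f(c) = C1*cos(c)^2


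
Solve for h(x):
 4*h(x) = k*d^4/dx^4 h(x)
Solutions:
 h(x) = C1*exp(-sqrt(2)*x*(1/k)^(1/4)) + C2*exp(sqrt(2)*x*(1/k)^(1/4)) + C3*exp(-sqrt(2)*I*x*(1/k)^(1/4)) + C4*exp(sqrt(2)*I*x*(1/k)^(1/4))


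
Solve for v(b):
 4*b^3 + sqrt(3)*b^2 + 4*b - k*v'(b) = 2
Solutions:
 v(b) = C1 + b^4/k + sqrt(3)*b^3/(3*k) + 2*b^2/k - 2*b/k


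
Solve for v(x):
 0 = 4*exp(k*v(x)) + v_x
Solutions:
 v(x) = Piecewise((log(1/(C1*k + 4*k*x))/k, Ne(k, 0)), (nan, True))
 v(x) = Piecewise((C1 - 4*x, Eq(k, 0)), (nan, True))


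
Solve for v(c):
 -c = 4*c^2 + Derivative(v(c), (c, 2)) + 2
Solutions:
 v(c) = C1 + C2*c - c^4/3 - c^3/6 - c^2


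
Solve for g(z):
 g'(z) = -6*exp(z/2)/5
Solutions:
 g(z) = C1 - 12*exp(z/2)/5


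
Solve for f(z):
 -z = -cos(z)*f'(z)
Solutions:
 f(z) = C1 + Integral(z/cos(z), z)


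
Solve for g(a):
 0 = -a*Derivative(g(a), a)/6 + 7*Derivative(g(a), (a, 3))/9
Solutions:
 g(a) = C1 + Integral(C2*airyai(14^(2/3)*3^(1/3)*a/14) + C3*airybi(14^(2/3)*3^(1/3)*a/14), a)


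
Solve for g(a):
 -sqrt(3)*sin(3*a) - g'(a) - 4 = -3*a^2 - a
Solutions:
 g(a) = C1 + a^3 + a^2/2 - 4*a + sqrt(3)*cos(3*a)/3


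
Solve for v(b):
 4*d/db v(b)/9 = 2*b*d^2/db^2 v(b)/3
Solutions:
 v(b) = C1 + C2*b^(5/3)


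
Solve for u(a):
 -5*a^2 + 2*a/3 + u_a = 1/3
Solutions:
 u(a) = C1 + 5*a^3/3 - a^2/3 + a/3


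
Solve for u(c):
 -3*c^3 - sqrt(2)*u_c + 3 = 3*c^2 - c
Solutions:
 u(c) = C1 - 3*sqrt(2)*c^4/8 - sqrt(2)*c^3/2 + sqrt(2)*c^2/4 + 3*sqrt(2)*c/2


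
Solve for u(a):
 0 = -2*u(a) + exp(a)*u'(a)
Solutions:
 u(a) = C1*exp(-2*exp(-a))


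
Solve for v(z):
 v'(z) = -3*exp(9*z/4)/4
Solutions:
 v(z) = C1 - exp(9*z/4)/3


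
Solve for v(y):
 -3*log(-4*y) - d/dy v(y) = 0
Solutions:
 v(y) = C1 - 3*y*log(-y) + 3*y*(1 - 2*log(2))


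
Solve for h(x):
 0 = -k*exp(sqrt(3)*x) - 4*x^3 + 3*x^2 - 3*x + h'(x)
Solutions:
 h(x) = C1 + sqrt(3)*k*exp(sqrt(3)*x)/3 + x^4 - x^3 + 3*x^2/2


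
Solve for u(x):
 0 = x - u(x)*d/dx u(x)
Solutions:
 u(x) = -sqrt(C1 + x^2)
 u(x) = sqrt(C1 + x^2)


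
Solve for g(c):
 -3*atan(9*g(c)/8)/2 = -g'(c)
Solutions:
 Integral(1/atan(9*_y/8), (_y, g(c))) = C1 + 3*c/2


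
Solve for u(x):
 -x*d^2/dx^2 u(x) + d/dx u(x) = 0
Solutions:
 u(x) = C1 + C2*x^2


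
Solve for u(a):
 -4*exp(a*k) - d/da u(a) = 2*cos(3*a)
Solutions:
 u(a) = C1 - 2*sin(3*a)/3 - 4*exp(a*k)/k


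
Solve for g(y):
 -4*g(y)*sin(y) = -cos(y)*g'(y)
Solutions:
 g(y) = C1/cos(y)^4


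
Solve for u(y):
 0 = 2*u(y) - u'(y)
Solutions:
 u(y) = C1*exp(2*y)


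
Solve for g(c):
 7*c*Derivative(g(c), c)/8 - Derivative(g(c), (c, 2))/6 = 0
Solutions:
 g(c) = C1 + C2*erfi(sqrt(42)*c/4)


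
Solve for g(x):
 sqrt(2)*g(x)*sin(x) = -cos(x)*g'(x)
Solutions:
 g(x) = C1*cos(x)^(sqrt(2))


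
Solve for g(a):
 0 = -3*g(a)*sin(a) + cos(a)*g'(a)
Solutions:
 g(a) = C1/cos(a)^3


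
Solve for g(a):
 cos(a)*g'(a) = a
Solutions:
 g(a) = C1 + Integral(a/cos(a), a)


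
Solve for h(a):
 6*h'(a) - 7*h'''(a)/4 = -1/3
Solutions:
 h(a) = C1 + C2*exp(-2*sqrt(42)*a/7) + C3*exp(2*sqrt(42)*a/7) - a/18


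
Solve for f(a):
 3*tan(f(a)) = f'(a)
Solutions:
 f(a) = pi - asin(C1*exp(3*a))
 f(a) = asin(C1*exp(3*a))


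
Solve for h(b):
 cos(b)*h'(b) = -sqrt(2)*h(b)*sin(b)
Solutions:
 h(b) = C1*cos(b)^(sqrt(2))


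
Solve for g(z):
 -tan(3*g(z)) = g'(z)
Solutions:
 g(z) = -asin(C1*exp(-3*z))/3 + pi/3
 g(z) = asin(C1*exp(-3*z))/3


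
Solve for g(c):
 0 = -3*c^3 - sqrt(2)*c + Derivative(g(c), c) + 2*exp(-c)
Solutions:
 g(c) = C1 + 3*c^4/4 + sqrt(2)*c^2/2 + 2*exp(-c)


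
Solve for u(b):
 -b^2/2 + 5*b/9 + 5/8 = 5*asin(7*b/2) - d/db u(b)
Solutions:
 u(b) = C1 + b^3/6 - 5*b^2/18 + 5*b*asin(7*b/2) - 5*b/8 + 5*sqrt(4 - 49*b^2)/7


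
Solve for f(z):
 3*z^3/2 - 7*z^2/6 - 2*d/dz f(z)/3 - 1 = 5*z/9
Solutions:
 f(z) = C1 + 9*z^4/16 - 7*z^3/12 - 5*z^2/12 - 3*z/2


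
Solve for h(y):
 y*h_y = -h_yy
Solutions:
 h(y) = C1 + C2*erf(sqrt(2)*y/2)


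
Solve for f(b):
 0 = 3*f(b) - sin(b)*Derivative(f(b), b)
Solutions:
 f(b) = C1*(cos(b) - 1)^(3/2)/(cos(b) + 1)^(3/2)


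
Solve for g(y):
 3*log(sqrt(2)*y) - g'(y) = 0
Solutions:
 g(y) = C1 + 3*y*log(y) - 3*y + 3*y*log(2)/2


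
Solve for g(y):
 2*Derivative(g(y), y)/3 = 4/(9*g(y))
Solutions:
 g(y) = -sqrt(C1 + 12*y)/3
 g(y) = sqrt(C1 + 12*y)/3


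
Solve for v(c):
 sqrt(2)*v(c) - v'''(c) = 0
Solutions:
 v(c) = C3*exp(2^(1/6)*c) + (C1*sin(2^(1/6)*sqrt(3)*c/2) + C2*cos(2^(1/6)*sqrt(3)*c/2))*exp(-2^(1/6)*c/2)


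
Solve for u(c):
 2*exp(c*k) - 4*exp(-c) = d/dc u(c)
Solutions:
 u(c) = C1 + 4*exp(-c) + 2*exp(c*k)/k


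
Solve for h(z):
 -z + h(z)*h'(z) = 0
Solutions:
 h(z) = -sqrt(C1 + z^2)
 h(z) = sqrt(C1 + z^2)


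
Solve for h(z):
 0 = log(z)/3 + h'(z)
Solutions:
 h(z) = C1 - z*log(z)/3 + z/3


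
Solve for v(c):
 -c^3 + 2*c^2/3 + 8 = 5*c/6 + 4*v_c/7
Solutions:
 v(c) = C1 - 7*c^4/16 + 7*c^3/18 - 35*c^2/48 + 14*c


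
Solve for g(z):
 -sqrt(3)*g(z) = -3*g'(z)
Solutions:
 g(z) = C1*exp(sqrt(3)*z/3)


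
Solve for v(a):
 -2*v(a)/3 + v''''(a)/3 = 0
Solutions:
 v(a) = C1*exp(-2^(1/4)*a) + C2*exp(2^(1/4)*a) + C3*sin(2^(1/4)*a) + C4*cos(2^(1/4)*a)


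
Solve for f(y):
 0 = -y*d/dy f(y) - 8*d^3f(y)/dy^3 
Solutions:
 f(y) = C1 + Integral(C2*airyai(-y/2) + C3*airybi(-y/2), y)


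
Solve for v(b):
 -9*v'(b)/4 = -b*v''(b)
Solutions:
 v(b) = C1 + C2*b^(13/4)


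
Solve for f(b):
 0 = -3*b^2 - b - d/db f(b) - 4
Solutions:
 f(b) = C1 - b^3 - b^2/2 - 4*b


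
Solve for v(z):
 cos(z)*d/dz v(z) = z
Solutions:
 v(z) = C1 + Integral(z/cos(z), z)


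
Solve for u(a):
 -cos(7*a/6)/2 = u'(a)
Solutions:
 u(a) = C1 - 3*sin(7*a/6)/7


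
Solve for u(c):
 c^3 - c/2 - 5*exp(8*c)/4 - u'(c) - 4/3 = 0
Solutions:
 u(c) = C1 + c^4/4 - c^2/4 - 4*c/3 - 5*exp(8*c)/32
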